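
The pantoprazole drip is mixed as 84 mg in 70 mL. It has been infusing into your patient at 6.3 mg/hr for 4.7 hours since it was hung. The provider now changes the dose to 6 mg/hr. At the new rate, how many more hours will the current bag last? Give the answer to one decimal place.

9.1 hours

Initial rate:
Concentration = 84 mg ÷ 70 mL = 1.2 mg/mL
Rate = 6.3 mg/hr ÷ 1.2 mg/mL = 5.25 mL/hr
Volume infused so far = 5.25 mL/hr × 4.7 hr = 24.675 mL
Volume remaining = 70 − 24.675 = 45.325 mL
New rate:
Rate = 6 mg/hr ÷ 1.2 mg/mL = 5 mL/hr
Time remaining = 45.325 mL ÷ 5 mL/hr = 9.065 hr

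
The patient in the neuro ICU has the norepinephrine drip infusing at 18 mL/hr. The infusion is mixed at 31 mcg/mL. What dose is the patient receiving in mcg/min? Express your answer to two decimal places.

Drug rate = 18 mL/hr × 31 mcg/mL = 558 mcg/hr
558 mcg/hr ÷ 60 min/hr = 9.3 mcg/min

9.30 mcg/min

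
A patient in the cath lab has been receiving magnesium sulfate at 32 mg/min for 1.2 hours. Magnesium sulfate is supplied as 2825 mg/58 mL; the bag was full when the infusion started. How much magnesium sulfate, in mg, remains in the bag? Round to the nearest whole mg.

521 mg

32 mg/min × 60 min/hr = 1920 mg/hr
Concentration = 2825 mg ÷ 58 mL = 48.7069 mg/mL
Rate = 1920 mg/hr ÷ 48.7069 mg/mL = 39.41947 mL/hr
Volume infused = 39.41947 mL/hr × 1.2 hr = 47.30336 mL
Volume remaining = 58 − 47.30336 = 10.69664 mL
Drug remaining = 10.69664 mL × 48.7069 mg/mL = 521 mg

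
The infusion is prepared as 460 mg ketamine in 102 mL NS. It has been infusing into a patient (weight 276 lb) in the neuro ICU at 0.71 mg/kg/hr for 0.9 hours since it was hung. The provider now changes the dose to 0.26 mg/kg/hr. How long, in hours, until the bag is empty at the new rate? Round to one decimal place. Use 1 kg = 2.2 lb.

Initial rate:
Weight = 276 lb ÷ 2.2 lb/kg = 125.4545 kg
Dose = 0.71 mg/kg/hr × 125.4545 kg = 89.07273 mg/hr
Concentration = 460 mg ÷ 102 mL = 4.509804 mg/mL
Rate = 89.07273 mg/hr ÷ 4.509804 mg/mL = 19.75091 mL/hr
Volume infused so far = 19.75091 mL/hr × 0.9 hr = 17.77582 mL
Volume remaining = 102 − 17.77582 = 84.22418 mL
New rate:
Dose = 0.26 mg/kg/hr × 125.4545 kg = 32.61818 mg/hr
Rate = 32.61818 mg/hr ÷ 4.509804 mg/mL = 7.232727 mL/hr
Time remaining = 84.22418 mL ÷ 7.232727 mL/hr = 11.64487 hr

11.6 hours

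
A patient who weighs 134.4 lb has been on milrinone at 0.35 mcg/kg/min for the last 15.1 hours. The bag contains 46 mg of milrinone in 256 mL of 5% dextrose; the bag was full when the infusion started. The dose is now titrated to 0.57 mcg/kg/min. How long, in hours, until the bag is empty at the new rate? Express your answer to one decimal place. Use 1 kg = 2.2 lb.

12.7 hours

Initial rate:
Weight = 134.4 lb ÷ 2.2 lb/kg = 61.09091 kg
Dose = 0.35 mcg/kg/min × 61.09091 kg = 21.38182 mcg/min
21.38182 mcg/min × 60 min/hr = 1282.909 mcg/hr
Concentration = 46 mg ÷ 256 mL = 0.1796875 mg/mL = 179.6875 mcg/mL
Rate = 1282.909 mcg/hr ÷ 179.6875 mcg/mL = 7.139668 mL/hr
Volume infused so far = 7.139668 mL/hr × 15.1 hr = 107.809 mL
Volume remaining = 256 − 107.809 = 148.191 mL
New rate:
Dose = 0.57 mcg/kg/min × 61.09091 kg = 34.82182 mcg/min
34.82182 mcg/min × 60 min/hr = 2089.309 mcg/hr
Rate = 2089.309 mcg/hr ÷ 179.6875 mcg/mL = 11.62746 mL/hr
Time remaining = 148.191 mL ÷ 11.62746 mL/hr = 12.74492 hr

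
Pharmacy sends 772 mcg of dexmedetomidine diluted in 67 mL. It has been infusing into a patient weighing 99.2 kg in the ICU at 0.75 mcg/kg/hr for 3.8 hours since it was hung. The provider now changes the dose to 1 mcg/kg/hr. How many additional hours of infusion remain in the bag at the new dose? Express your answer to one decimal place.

Initial rate:
Dose = 0.75 mcg/kg/hr × 99.2 kg = 74.4 mcg/hr
Concentration = 772 mcg ÷ 67 mL = 11.52239 mcg/mL
Rate = 74.4 mcg/hr ÷ 11.52239 mcg/mL = 6.456995 mL/hr
Volume infused so far = 6.456995 mL/hr × 3.8 hr = 24.53658 mL
Volume remaining = 67 − 24.53658 = 42.46342 mL
New rate:
Dose = 1 mcg/kg/hr × 99.2 kg = 99.2 mcg/hr
Rate = 99.2 mcg/hr ÷ 11.52239 mcg/mL = 8.609326 mL/hr
Time remaining = 42.46342 mL ÷ 8.609326 mL/hr = 4.932258 hr

4.9 hours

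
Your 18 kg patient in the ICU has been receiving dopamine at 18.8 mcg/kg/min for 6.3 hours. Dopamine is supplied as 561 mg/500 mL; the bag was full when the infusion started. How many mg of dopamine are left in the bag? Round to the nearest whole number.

Dose = 18.8 mcg/kg/min × 18 kg = 338.4 mcg/min
338.4 mcg/min × 60 min/hr = 20304 mcg/hr
Concentration = 561 mg ÷ 500 mL = 1.122 mg/mL = 1122 mcg/mL
Rate = 20304 mcg/hr ÷ 1122 mcg/mL = 18.09626 mL/hr
Volume infused = 18.09626 mL/hr × 6.3 hr = 114.0064 mL
Volume remaining = 500 − 114.0064 = 385.9936 mL
Drug remaining = 385.9936 mL × 1122 mcg/mL = 433084.8 mcg = 433.0848 mg

433 mg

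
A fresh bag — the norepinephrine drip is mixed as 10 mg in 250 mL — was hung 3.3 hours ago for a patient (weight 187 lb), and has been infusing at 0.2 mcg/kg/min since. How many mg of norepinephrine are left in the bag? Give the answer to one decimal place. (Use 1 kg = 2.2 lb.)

6.6 mg

Weight = 187 lb ÷ 2.2 lb/kg = 85 kg
Dose = 0.2 mcg/kg/min × 85 kg = 17 mcg/min
17 mcg/min × 60 min/hr = 1020 mcg/hr
Concentration = 10 mg ÷ 250 mL = 0.04 mg/mL = 40 mcg/mL
Rate = 1020 mcg/hr ÷ 40 mcg/mL = 25.5 mL/hr
Volume infused = 25.5 mL/hr × 3.3 hr = 84.15 mL
Volume remaining = 250 − 84.15 = 165.85 mL
Drug remaining = 165.85 mL × 40 mcg/mL = 6634 mcg = 6.634 mg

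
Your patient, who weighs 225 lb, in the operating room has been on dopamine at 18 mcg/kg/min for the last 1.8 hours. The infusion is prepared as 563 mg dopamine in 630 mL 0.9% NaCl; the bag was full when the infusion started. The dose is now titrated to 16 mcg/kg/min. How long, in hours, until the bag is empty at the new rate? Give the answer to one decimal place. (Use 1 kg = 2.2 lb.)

3.7 hours

Initial rate:
Weight = 225 lb ÷ 2.2 lb/kg = 102.2727 kg
Dose = 18 mcg/kg/min × 102.2727 kg = 1840.909 mcg/min
1840.909 mcg/min × 60 min/hr = 110454.5 mcg/hr
Concentration = 563 mg ÷ 630 mL = 0.8936508 mg/mL = 893.6508 mcg/mL
Rate = 110454.5 mcg/hr ÷ 893.6508 mcg/mL = 123.5992 mL/hr
Volume infused so far = 123.5992 mL/hr × 1.8 hr = 222.4786 mL
Volume remaining = 630 − 222.4786 = 407.5214 mL
New rate:
Dose = 16 mcg/kg/min × 102.2727 kg = 1636.364 mcg/min
1636.364 mcg/min × 60 min/hr = 98181.82 mcg/hr
Rate = 98181.82 mcg/hr ÷ 893.6508 mcg/mL = 109.866 mL/hr
Time remaining = 407.5214 mL ÷ 109.866 mL/hr = 3.709259 hr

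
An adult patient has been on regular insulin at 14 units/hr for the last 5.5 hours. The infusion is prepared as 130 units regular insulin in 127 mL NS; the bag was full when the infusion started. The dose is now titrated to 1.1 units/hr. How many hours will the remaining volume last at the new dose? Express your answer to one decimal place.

Initial rate:
Concentration = 130 units ÷ 127 mL = 1.023622 units/mL
Rate = 14 units/hr ÷ 1.023622 units/mL = 13.67692 mL/hr
Volume infused so far = 13.67692 mL/hr × 5.5 hr = 75.22308 mL
Volume remaining = 127 − 75.22308 = 51.77692 mL
New rate:
Rate = 1.1 units/hr ÷ 1.023622 units/mL = 1.074615 mL/hr
Time remaining = 51.77692 mL ÷ 1.074615 mL/hr = 48.18182 hr

48.2 hours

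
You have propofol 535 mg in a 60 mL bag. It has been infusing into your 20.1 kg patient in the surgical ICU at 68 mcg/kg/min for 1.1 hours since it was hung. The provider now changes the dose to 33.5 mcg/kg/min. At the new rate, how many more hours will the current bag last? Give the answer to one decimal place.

11.0 hours

Initial rate:
Dose = 68 mcg/kg/min × 20.1 kg = 1366.8 mcg/min
1366.8 mcg/min × 60 min/hr = 82008 mcg/hr
Concentration = 535 mg ÷ 60 mL = 8.916667 mg/mL = 8916.667 mcg/mL
Rate = 82008 mcg/hr ÷ 8916.667 mcg/mL = 9.197159 mL/hr
Volume infused so far = 9.197159 mL/hr × 1.1 hr = 10.11687 mL
Volume remaining = 60 − 10.11687 = 49.88313 mL
New rate:
Dose = 33.5 mcg/kg/min × 20.1 kg = 673.35 mcg/min
673.35 mcg/min × 60 min/hr = 40401 mcg/hr
Rate = 40401 mcg/hr ÷ 8916.667 mcg/mL = 4.530953 mL/hr
Time remaining = 49.88313 mL ÷ 4.530953 mL/hr = 11.00941 hr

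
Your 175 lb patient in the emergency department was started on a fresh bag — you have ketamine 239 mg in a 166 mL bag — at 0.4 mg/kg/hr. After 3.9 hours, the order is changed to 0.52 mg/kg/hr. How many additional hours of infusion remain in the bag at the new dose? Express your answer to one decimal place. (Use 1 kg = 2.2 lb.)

Initial rate:
Weight = 175 lb ÷ 2.2 lb/kg = 79.54545 kg
Dose = 0.4 mg/kg/hr × 79.54545 kg = 31.81818 mg/hr
Concentration = 239 mg ÷ 166 mL = 1.439759 mg/mL
Rate = 31.81818 mg/hr ÷ 1.439759 mg/mL = 22.09966 mL/hr
Volume infused so far = 22.09966 mL/hr × 3.9 hr = 86.18866 mL
Volume remaining = 166 − 86.18866 = 79.81134 mL
New rate:
Dose = 0.52 mg/kg/hr × 79.54545 kg = 41.36364 mg/hr
Rate = 41.36364 mg/hr ÷ 1.439759 mg/mL = 28.72955 mL/hr
Time remaining = 79.81134 mL ÷ 28.72955 mL/hr = 2.778022 hr

2.8 hours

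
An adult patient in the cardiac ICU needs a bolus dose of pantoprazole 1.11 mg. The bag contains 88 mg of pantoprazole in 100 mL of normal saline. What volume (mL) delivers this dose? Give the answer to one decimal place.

Concentration = 88 mg ÷ 100 mL = 0.88 mg/mL
Volume = 1.11 mg ÷ 0.88 mg/mL = 1.261364 mL

1.3 mL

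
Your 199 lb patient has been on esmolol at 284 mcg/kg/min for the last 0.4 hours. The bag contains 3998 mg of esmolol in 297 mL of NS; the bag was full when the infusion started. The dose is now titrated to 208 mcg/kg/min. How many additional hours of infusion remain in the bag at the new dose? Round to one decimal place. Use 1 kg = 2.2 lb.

3.0 hours

Initial rate:
Weight = 199 lb ÷ 2.2 lb/kg = 90.45455 kg
Dose = 284 mcg/kg/min × 90.45455 kg = 25689.09 mcg/min
25689.09 mcg/min × 60 min/hr = 1541345 mcg/hr
Concentration = 3998 mg ÷ 297 mL = 13.46128 mg/mL = 13461.28 mcg/mL
Rate = 1541345 mcg/hr ÷ 13461.28 mcg/mL = 114.5022 mL/hr
Volume infused so far = 114.5022 mL/hr × 0.4 hr = 45.80086 mL
Volume remaining = 297 − 45.80086 = 251.1991 mL
New rate:
Dose = 208 mcg/kg/min × 90.45455 kg = 18814.55 mcg/min
18814.55 mcg/min × 60 min/hr = 1128873 mcg/hr
Rate = 1128873 mcg/hr ÷ 13461.28 mcg/mL = 83.86073 mL/hr
Time remaining = 251.1991 mL ÷ 83.86073 mL/hr = 2.995432 hr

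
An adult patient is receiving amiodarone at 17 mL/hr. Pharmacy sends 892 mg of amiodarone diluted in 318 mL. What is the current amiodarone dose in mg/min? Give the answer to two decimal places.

Concentration = 892 mg ÷ 318 mL = 2.805031 mg/mL
Drug rate = 17 mL/hr × 2.805031 mg/mL = 47.68553 mg/hr
47.68553 mg/hr ÷ 60 min/hr = 0.7947589 mg/min

0.79 mg/min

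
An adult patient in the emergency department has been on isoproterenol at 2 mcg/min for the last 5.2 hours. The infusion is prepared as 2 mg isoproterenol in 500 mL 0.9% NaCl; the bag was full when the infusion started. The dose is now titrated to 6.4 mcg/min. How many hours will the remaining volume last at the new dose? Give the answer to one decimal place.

3.6 hours

Initial rate:
2 mcg/min × 60 min/hr = 120 mcg/hr
Concentration = 2 mg ÷ 500 mL = 0.004 mg/mL = 4 mcg/mL
Rate = 120 mcg/hr ÷ 4 mcg/mL = 30 mL/hr
Volume infused so far = 30 mL/hr × 5.2 hr = 156 mL
Volume remaining = 500 − 156 = 344 mL
New rate:
6.4 mcg/min × 60 min/hr = 384 mcg/hr
Rate = 384 mcg/hr ÷ 4 mcg/mL = 96 mL/hr
Time remaining = 344 mL ÷ 96 mL/hr = 3.583333 hr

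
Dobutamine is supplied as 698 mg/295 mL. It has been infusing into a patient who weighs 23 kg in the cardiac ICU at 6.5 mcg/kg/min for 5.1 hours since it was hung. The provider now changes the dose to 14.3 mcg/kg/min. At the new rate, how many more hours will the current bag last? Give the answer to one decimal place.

33.1 hours

Initial rate:
Dose = 6.5 mcg/kg/min × 23 kg = 149.5 mcg/min
149.5 mcg/min × 60 min/hr = 8970 mcg/hr
Concentration = 698 mg ÷ 295 mL = 2.366102 mg/mL = 2366.102 mcg/mL
Rate = 8970 mcg/hr ÷ 2366.102 mcg/mL = 3.791046 mL/hr
Volume infused so far = 3.791046 mL/hr × 5.1 hr = 19.33433 mL
Volume remaining = 295 − 19.33433 = 275.6657 mL
New rate:
Dose = 14.3 mcg/kg/min × 23 kg = 328.9 mcg/min
328.9 mcg/min × 60 min/hr = 19734 mcg/hr
Rate = 19734 mcg/hr ÷ 2366.102 mcg/mL = 8.340301 mL/hr
Time remaining = 275.6657 mL ÷ 8.340301 mL/hr = 33.05224 hr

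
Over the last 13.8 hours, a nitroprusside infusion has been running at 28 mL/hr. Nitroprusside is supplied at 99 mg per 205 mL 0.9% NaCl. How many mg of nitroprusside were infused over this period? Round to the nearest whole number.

187 mg

Concentration = 99 mg ÷ 205 mL = 0.4829268 mg/mL = 482.9268 mcg/mL
Drug rate = 28 mL/hr × 482.9268 mcg/mL = 13521.95 mcg/hr
Total = 13521.95 mcg/hr × 13.8 hr = 186602.9 mcg = 186.6029 mg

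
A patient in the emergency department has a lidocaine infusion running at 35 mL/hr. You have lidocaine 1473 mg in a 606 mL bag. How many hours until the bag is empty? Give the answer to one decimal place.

17.3 hours

Duration = 606 mL ÷ 35 mL/hr = 17.31429 hr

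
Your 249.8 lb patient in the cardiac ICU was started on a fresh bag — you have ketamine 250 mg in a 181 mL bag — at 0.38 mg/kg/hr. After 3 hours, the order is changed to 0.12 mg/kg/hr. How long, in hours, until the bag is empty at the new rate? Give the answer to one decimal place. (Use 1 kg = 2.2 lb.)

Initial rate:
Weight = 249.8 lb ÷ 2.2 lb/kg = 113.5455 kg
Dose = 0.38 mg/kg/hr × 113.5455 kg = 43.14727 mg/hr
Concentration = 250 mg ÷ 181 mL = 1.381215 mg/mL
Rate = 43.14727 mg/hr ÷ 1.381215 mg/mL = 31.23863 mL/hr
Volume infused so far = 31.23863 mL/hr × 3 hr = 93.71588 mL
Volume remaining = 181 − 93.71588 = 87.28412 mL
New rate:
Dose = 0.12 mg/kg/hr × 113.5455 kg = 13.62545 mg/hr
Rate = 13.62545 mg/hr ÷ 1.381215 mg/mL = 9.864829 mL/hr
Time remaining = 87.28412 mL ÷ 9.864829 mL/hr = 8.848012 hr

8.8 hours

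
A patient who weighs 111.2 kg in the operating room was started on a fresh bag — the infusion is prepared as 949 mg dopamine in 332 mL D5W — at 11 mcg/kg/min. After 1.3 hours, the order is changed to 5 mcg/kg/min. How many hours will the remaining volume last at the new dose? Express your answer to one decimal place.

Initial rate:
Dose = 11 mcg/kg/min × 111.2 kg = 1223.2 mcg/min
1223.2 mcg/min × 60 min/hr = 73392 mcg/hr
Concentration = 949 mg ÷ 332 mL = 2.858434 mg/mL = 2858.434 mcg/mL
Rate = 73392 mcg/hr ÷ 2858.434 mcg/mL = 25.6756 mL/hr
Volume infused so far = 25.6756 mL/hr × 1.3 hr = 33.37828 mL
Volume remaining = 332 − 33.37828 = 298.6217 mL
New rate:
Dose = 5 mcg/kg/min × 111.2 kg = 556 mcg/min
556 mcg/min × 60 min/hr = 33360 mcg/hr
Rate = 33360 mcg/hr ÷ 2858.434 mcg/mL = 11.67073 mL/hr
Time remaining = 298.6217 mL ÷ 11.67073 mL/hr = 25.58724 hr

25.6 hours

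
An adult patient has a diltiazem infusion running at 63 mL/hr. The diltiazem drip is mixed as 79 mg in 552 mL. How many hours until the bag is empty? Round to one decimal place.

8.8 hours

Duration = 552 mL ÷ 63 mL/hr = 8.761905 hr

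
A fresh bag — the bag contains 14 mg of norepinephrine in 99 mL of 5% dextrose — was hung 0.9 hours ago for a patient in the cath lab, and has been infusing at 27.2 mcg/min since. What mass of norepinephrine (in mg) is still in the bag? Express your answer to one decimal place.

27.2 mcg/min × 60 min/hr = 1632 mcg/hr
Concentration = 14 mg ÷ 99 mL = 0.1414141 mg/mL = 141.4141 mcg/mL
Rate = 1632 mcg/hr ÷ 141.4141 mcg/mL = 11.54057 mL/hr
Volume infused = 11.54057 mL/hr × 0.9 hr = 10.38651 mL
Volume remaining = 99 − 10.38651 = 88.61349 mL
Drug remaining = 88.61349 mL × 141.4141 mcg/mL = 12531.2 mcg = 12.5312 mg

12.5 mg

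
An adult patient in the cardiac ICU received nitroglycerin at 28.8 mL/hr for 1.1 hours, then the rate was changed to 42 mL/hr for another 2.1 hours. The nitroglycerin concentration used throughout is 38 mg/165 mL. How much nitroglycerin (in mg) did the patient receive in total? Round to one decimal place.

27.6 mg

Concentration = 38 mg ÷ 165 mL = 0.230303 mg/mL
Stage 1: 28.8 mL/hr × 1.1 hr = 31.68 mL → 31.68 mL × 0.230303 mg/mL = 7.296 mg
Stage 2: 42 mL/hr × 2.1 hr = 88.2 mL → 88.2 mL × 0.230303 mg/mL = 20.31273 mg
Total = 7.296 + 20.31273 = 27.60873 mg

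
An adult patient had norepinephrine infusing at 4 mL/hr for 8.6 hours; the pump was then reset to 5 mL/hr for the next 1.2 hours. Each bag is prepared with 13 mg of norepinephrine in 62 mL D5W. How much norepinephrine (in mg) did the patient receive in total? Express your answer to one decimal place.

Concentration = 13 mg ÷ 62 mL = 0.2096774 mg/mL
Stage 1: 4 mL/hr × 8.6 hr = 34.4 mL → 34.4 mL × 0.2096774 mg/mL = 7.212903 mg
Stage 2: 5 mL/hr × 1.2 hr = 6 mL → 6 mL × 0.2096774 mg/mL = 1.258065 mg
Total = 7.212903 + 1.258065 = 8.470968 mg

8.5 mg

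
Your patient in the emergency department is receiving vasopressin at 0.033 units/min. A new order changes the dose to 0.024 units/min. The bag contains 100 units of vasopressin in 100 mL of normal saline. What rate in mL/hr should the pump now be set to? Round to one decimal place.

1.4 mL/hr

0.024 units/min × 60 min/hr = 1.44 units/hr
Concentration = 100 units ÷ 100 mL = 1 units/mL
Rate = 1.44 units/hr ÷ 1 units/mL = 1.44 mL/hr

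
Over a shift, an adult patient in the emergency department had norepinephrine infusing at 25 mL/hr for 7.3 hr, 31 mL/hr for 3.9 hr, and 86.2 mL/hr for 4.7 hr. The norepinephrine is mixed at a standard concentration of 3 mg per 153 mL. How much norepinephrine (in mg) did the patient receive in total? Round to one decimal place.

13.9 mg

Concentration = 3 mg ÷ 153 mL = 0.01960784 mg/mL
Stage 1: 25 mL/hr × 7.3 hr = 182.5 mL → 182.5 mL × 0.01960784 mg/mL = 3.578431 mg
Stage 2: 31 mL/hr × 3.9 hr = 120.9 mL → 120.9 mL × 0.01960784 mg/mL = 2.370588 mg
Stage 3: 86.2 mL/hr × 4.7 hr = 405.14 mL → 405.14 mL × 0.01960784 mg/mL = 7.943922 mg
Total = 3.578431 + 2.370588 + 7.943922 = 13.89294 mg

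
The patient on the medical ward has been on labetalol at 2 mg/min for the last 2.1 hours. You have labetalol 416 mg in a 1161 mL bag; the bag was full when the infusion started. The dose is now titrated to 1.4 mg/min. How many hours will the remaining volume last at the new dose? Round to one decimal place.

Initial rate:
2 mg/min × 60 min/hr = 120 mg/hr
Concentration = 416 mg ÷ 1161 mL = 0.3583118 mg/mL
Rate = 120 mg/hr ÷ 0.3583118 mg/mL = 334.9038 mL/hr
Volume infused so far = 334.9038 mL/hr × 2.1 hr = 703.2981 mL
Volume remaining = 1161 − 703.2981 = 457.7019 mL
New rate:
1.4 mg/min × 60 min/hr = 84 mg/hr
Rate = 84 mg/hr ÷ 0.3583118 mg/mL = 234.4327 mL/hr
Time remaining = 457.7019 mL ÷ 234.4327 mL/hr = 1.952381 hr

2.0 hours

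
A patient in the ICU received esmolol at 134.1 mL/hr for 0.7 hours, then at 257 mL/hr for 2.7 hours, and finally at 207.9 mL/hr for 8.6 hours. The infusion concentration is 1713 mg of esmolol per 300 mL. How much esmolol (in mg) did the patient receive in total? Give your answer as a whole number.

Concentration = 1713 mg ÷ 300 mL = 5.71 mg/mL
Stage 1: 134.1 mL/hr × 0.7 hr = 93.87 mL → 93.87 mL × 5.71 mg/mL = 535.9977 mg
Stage 2: 257 mL/hr × 2.7 hr = 693.9 mL → 693.9 mL × 5.71 mg/mL = 3962.169 mg
Stage 3: 207.9 mL/hr × 8.6 hr = 1787.94 mL → 1787.94 mL × 5.71 mg/mL = 10209.14 mg
Total = 535.9977 + 3962.169 + 10209.14 = 14707.3 mg

14707 mg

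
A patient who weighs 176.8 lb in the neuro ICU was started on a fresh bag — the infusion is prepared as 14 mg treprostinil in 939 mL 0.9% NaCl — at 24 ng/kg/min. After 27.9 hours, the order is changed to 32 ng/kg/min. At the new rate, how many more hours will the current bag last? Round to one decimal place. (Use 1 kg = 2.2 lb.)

Initial rate:
Weight = 176.8 lb ÷ 2.2 lb/kg = 80.36364 kg
Dose = 24 ng/kg/min × 80.36364 kg = 1928.727 ng/min
1928.727 ng/min × 60 min/hr = 115723.6 ng/hr
Concentration = 14 mg ÷ 939 mL = 0.01490948 mg/mL = 14909.48 ng/mL
Rate = 115723.6 ng/hr ÷ 14909.48 ng/mL = 7.76175 mL/hr
Volume infused so far = 7.76175 mL/hr × 27.9 hr = 216.5528 mL
Volume remaining = 939 − 216.5528 = 722.4472 mL
New rate:
Dose = 32 ng/kg/min × 80.36364 kg = 2571.636 ng/min
2571.636 ng/min × 60 min/hr = 154298.2 ng/hr
Rate = 154298.2 ng/hr ÷ 14909.48 ng/mL = 10.349 mL/hr
Time remaining = 722.4472 mL ÷ 10.349 mL/hr = 69.80841 hr

69.8 hours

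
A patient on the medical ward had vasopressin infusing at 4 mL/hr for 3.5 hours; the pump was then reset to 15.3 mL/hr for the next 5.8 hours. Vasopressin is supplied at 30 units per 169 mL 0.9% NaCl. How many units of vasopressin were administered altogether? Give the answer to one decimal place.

18.2 units

Concentration = 30 units ÷ 169 mL = 0.1775148 units/mL
Stage 1: 4 mL/hr × 3.5 hr = 14 mL → 14 mL × 0.1775148 units/mL = 2.485207 units
Stage 2: 15.3 mL/hr × 5.8 hr = 88.74 mL → 88.74 mL × 0.1775148 units/mL = 15.75266 units
Total = 2.485207 + 15.75266 = 18.23787 units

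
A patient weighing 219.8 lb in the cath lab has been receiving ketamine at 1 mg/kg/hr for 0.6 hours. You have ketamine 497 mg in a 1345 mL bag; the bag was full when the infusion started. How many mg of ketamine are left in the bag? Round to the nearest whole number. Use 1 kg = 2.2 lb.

Weight = 219.8 lb ÷ 2.2 lb/kg = 99.90909 kg
Dose = 1 mg/kg/hr × 99.90909 kg = 99.90909 mg/hr
Concentration = 497 mg ÷ 1345 mL = 0.3695167 mg/mL
Rate = 99.90909 mg/hr ÷ 0.3695167 mg/mL = 270.3777 mL/hr
Volume infused = 270.3777 mL/hr × 0.6 hr = 162.2266 mL
Volume remaining = 1345 − 162.2266 = 1182.773 mL
Drug remaining = 1182.773 mL × 0.3695167 mg/mL = 437.0545 mg

437 mg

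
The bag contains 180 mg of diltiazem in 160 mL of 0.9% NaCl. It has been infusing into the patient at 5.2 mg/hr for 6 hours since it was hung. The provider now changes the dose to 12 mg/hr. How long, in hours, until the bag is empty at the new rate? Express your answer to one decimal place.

12.4 hours

Initial rate:
Concentration = 180 mg ÷ 160 mL = 1.125 mg/mL
Rate = 5.2 mg/hr ÷ 1.125 mg/mL = 4.622222 mL/hr
Volume infused so far = 4.622222 mL/hr × 6 hr = 27.73333 mL
Volume remaining = 160 − 27.73333 = 132.2667 mL
New rate:
Rate = 12 mg/hr ÷ 1.125 mg/mL = 10.66667 mL/hr
Time remaining = 132.2667 mL ÷ 10.66667 mL/hr = 12.4 hr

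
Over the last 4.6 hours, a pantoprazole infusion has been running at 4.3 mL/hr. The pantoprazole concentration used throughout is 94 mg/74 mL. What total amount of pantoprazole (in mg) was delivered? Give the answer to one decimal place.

Concentration = 94 mg ÷ 74 mL = 1.27027 mg/mL
Drug rate = 4.3 mL/hr × 1.27027 mg/mL = 5.462162 mg/hr
Total = 5.462162 mg/hr × 4.6 hr = 25.12595 mg

25.1 mg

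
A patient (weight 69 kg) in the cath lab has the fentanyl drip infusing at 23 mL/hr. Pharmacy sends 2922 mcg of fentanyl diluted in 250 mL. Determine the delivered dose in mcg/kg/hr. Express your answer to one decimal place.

3.9 mcg/kg/hr

Concentration = 2922 mcg ÷ 250 mL = 11.688 mcg/mL
Drug rate = 23 mL/hr × 11.688 mcg/mL = 268.824 mcg/hr
268.824 mcg/hr ÷ 69 kg = 3.896 mcg/kg/hr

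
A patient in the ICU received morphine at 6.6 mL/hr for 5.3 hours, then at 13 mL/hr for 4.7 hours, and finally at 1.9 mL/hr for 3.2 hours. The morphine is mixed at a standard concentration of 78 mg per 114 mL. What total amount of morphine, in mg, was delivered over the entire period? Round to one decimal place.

Concentration = 78 mg ÷ 114 mL = 0.6842105 mg/mL
Stage 1: 6.6 mL/hr × 5.3 hr = 34.98 mL → 34.98 mL × 0.6842105 mg/mL = 23.93368 mg
Stage 2: 13 mL/hr × 4.7 hr = 61.1 mL → 61.1 mL × 0.6842105 mg/mL = 41.80526 mg
Stage 3: 1.9 mL/hr × 3.2 hr = 6.08 mL → 6.08 mL × 0.6842105 mg/mL = 4.16 mg
Total = 23.93368 + 41.80526 + 4.16 = 69.89895 mg

69.9 mg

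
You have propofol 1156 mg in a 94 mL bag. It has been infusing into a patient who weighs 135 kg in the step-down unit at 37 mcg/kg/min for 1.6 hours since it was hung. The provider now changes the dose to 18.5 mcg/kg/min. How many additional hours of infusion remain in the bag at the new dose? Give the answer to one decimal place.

4.5 hours

Initial rate:
Dose = 37 mcg/kg/min × 135 kg = 4995 mcg/min
4995 mcg/min × 60 min/hr = 299700 mcg/hr
Concentration = 1156 mg ÷ 94 mL = 12.29787 mg/mL = 12297.87 mcg/mL
Rate = 299700 mcg/hr ÷ 12297.87 mcg/mL = 24.37007 mL/hr
Volume infused so far = 24.37007 mL/hr × 1.6 hr = 38.99211 mL
Volume remaining = 94 − 38.99211 = 55.00789 mL
New rate:
Dose = 18.5 mcg/kg/min × 135 kg = 2497.5 mcg/min
2497.5 mcg/min × 60 min/hr = 149850 mcg/hr
Rate = 149850 mcg/hr ÷ 12297.87 mcg/mL = 12.18503 mL/hr
Time remaining = 55.00789 mL ÷ 12.18503 mL/hr = 4.514381 hr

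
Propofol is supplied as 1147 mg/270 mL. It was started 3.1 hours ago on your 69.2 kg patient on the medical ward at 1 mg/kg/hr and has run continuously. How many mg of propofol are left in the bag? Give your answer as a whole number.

932 mg

Dose = 1 mg/kg/hr × 69.2 kg = 69.2 mg/hr
Concentration = 1147 mg ÷ 270 mL = 4.248148 mg/mL
Rate = 69.2 mg/hr ÷ 4.248148 mg/mL = 16.28945 mL/hr
Volume infused = 16.28945 mL/hr × 3.1 hr = 50.4973 mL
Volume remaining = 270 − 50.4973 = 219.5027 mL
Drug remaining = 219.5027 mL × 4.248148 mg/mL = 932.48 mg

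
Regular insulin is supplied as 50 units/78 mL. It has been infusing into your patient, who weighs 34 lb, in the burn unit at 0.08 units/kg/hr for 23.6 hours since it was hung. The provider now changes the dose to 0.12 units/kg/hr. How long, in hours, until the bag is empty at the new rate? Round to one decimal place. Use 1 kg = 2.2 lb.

11.2 hours

Initial rate:
Weight = 34 lb ÷ 2.2 lb/kg = 15.45455 kg
Dose = 0.08 units/kg/hr × 15.45455 kg = 1.236364 units/hr
Concentration = 50 units ÷ 78 mL = 0.6410256 units/mL
Rate = 1.236364 units/hr ÷ 0.6410256 units/mL = 1.928727 mL/hr
Volume infused so far = 1.928727 mL/hr × 23.6 hr = 45.51796 mL
Volume remaining = 78 − 45.51796 = 32.48204 mL
New rate:
Dose = 0.12 units/kg/hr × 15.45455 kg = 1.854545 units/hr
Rate = 1.854545 units/hr ÷ 0.6410256 units/mL = 2.893091 mL/hr
Time remaining = 32.48204 mL ÷ 2.893091 mL/hr = 11.22745 hr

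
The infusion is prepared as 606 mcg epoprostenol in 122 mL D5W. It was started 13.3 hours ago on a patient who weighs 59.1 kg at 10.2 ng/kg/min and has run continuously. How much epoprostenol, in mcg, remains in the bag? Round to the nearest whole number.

125 mcg

Dose = 10.2 ng/kg/min × 59.1 kg = 602.82 ng/min
602.82 ng/min × 60 min/hr = 36169.2 ng/hr
Concentration = 606 mcg ÷ 122 mL = 4.967213 mcg/mL = 4967.213 ng/mL
Rate = 36169.2 ng/hr ÷ 4967.213 ng/mL = 7.281588 mL/hr
Volume infused = 7.281588 mL/hr × 13.3 hr = 96.84512 mL
Volume remaining = 122 − 96.84512 = 25.15488 mL
Drug remaining = 25.15488 mL × 4967.213 ng/mL = 124949.6 ng = 124.9496 mcg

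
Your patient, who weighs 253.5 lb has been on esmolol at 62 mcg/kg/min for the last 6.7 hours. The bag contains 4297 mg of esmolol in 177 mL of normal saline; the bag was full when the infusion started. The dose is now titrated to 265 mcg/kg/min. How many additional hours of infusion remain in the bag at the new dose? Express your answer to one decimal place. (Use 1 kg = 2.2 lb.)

Initial rate:
Weight = 253.5 lb ÷ 2.2 lb/kg = 115.2273 kg
Dose = 62 mcg/kg/min × 115.2273 kg = 7144.091 mcg/min
7144.091 mcg/min × 60 min/hr = 428645.5 mcg/hr
Concentration = 4297 mg ÷ 177 mL = 24.27684 mg/mL = 24276.84 mcg/mL
Rate = 428645.5 mcg/hr ÷ 24276.84 mcg/mL = 17.65656 mL/hr
Volume infused so far = 17.65656 mL/hr × 6.7 hr = 118.299 mL
Volume remaining = 177 − 118.299 = 58.70104 mL
New rate:
Dose = 265 mcg/kg/min × 115.2273 kg = 30535.23 mcg/min
30535.23 mcg/min × 60 min/hr = 1832114 mcg/hr
Rate = 1832114 mcg/hr ÷ 24276.84 mcg/mL = 75.46756 mL/hr
Time remaining = 58.70104 mL ÷ 75.46756 mL/hr = 0.7778314 hr

0.8 hours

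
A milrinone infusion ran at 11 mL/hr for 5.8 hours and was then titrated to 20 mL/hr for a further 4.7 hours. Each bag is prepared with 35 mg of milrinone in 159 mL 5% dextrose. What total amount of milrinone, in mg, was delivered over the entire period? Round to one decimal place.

Concentration = 35 mg ÷ 159 mL = 0.2201258 mg/mL
Stage 1: 11 mL/hr × 5.8 hr = 63.8 mL → 63.8 mL × 0.2201258 mg/mL = 14.04403 mg
Stage 2: 20 mL/hr × 4.7 hr = 94 mL → 94 mL × 0.2201258 mg/mL = 20.69182 mg
Total = 14.04403 + 20.69182 = 34.73585 mg

34.7 mg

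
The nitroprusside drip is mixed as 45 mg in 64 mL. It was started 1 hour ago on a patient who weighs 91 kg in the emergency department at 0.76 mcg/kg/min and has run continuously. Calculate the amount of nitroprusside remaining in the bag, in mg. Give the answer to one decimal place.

Dose = 0.76 mcg/kg/min × 91 kg = 69.16 mcg/min
69.16 mcg/min × 60 min/hr = 4149.6 mcg/hr
Concentration = 45 mg ÷ 64 mL = 0.703125 mg/mL = 703.125 mcg/mL
Rate = 4149.6 mcg/hr ÷ 703.125 mcg/mL = 5.901653 mL/hr
Volume infused = 5.901653 mL/hr × 1 hr = 5.901653 mL
Volume remaining = 64 − 5.901653 = 58.09835 mL
Drug remaining = 58.09835 mL × 703.125 mcg/mL = 40850.4 mcg = 40.8504 mg

40.9 mg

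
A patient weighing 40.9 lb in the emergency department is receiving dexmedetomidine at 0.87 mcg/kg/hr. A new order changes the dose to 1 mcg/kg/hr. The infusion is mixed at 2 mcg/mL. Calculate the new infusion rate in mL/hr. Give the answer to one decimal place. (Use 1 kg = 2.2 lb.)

9.3 mL/hr

Weight = 40.9 lb ÷ 2.2 lb/kg = 18.59091 kg
Dose = 1 mcg/kg/hr × 18.59091 kg = 18.59091 mcg/hr
Rate = 18.59091 mcg/hr ÷ 2 mcg/mL = 9.295455 mL/hr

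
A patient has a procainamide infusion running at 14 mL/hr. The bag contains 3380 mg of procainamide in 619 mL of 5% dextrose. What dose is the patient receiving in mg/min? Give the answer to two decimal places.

Concentration = 3380 mg ÷ 619 mL = 5.46042 mg/mL
Drug rate = 14 mL/hr × 5.46042 mg/mL = 76.44588 mg/hr
76.44588 mg/hr ÷ 60 min/hr = 1.274098 mg/min

1.27 mg/min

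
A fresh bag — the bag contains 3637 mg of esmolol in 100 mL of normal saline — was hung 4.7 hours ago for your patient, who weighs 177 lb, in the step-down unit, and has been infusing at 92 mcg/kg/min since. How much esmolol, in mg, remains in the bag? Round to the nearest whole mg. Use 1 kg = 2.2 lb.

1550 mg

Weight = 177 lb ÷ 2.2 lb/kg = 80.45455 kg
Dose = 92 mcg/kg/min × 80.45455 kg = 7401.818 mcg/min
7401.818 mcg/min × 60 min/hr = 444109.1 mcg/hr
Concentration = 3637 mg ÷ 100 mL = 36.37 mg/mL = 36370 mcg/mL
Rate = 444109.1 mcg/hr ÷ 36370 mcg/mL = 12.21086 mL/hr
Volume infused = 12.21086 mL/hr × 4.7 hr = 57.39106 mL
Volume remaining = 100 − 57.39106 = 42.60894 mL
Drug remaining = 42.60894 mL × 36370 mcg/mL = 1549687 mcg = 1549.687 mg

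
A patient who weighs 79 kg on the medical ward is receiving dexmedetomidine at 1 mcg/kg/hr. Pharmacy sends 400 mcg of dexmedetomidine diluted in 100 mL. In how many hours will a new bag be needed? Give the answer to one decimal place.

Dose = 1 mcg/kg/hr × 79 kg = 79 mcg/hr
Concentration = 400 mcg ÷ 100 mL = 4 mcg/mL
Rate = 79 mcg/hr ÷ 4 mcg/mL = 19.75 mL/hr
Duration = 100 mL ÷ 19.75 mL/hr = 5.063291 hr

5.1 hours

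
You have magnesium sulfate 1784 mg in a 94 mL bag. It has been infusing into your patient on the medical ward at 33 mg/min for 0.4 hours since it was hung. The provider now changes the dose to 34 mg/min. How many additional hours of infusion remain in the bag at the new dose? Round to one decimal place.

Initial rate:
33 mg/min × 60 min/hr = 1980 mg/hr
Concentration = 1784 mg ÷ 94 mL = 18.97872 mg/mL
Rate = 1980 mg/hr ÷ 18.97872 mg/mL = 104.3274 mL/hr
Volume infused so far = 104.3274 mL/hr × 0.4 hr = 41.73094 mL
Volume remaining = 94 − 41.73094 = 52.26906 mL
New rate:
34 mg/min × 60 min/hr = 2040 mg/hr
Rate = 2040 mg/hr ÷ 18.97872 mg/mL = 107.4888 mL/hr
Time remaining = 52.26906 mL ÷ 107.4888 mL/hr = 0.4862745 hr

0.5 hours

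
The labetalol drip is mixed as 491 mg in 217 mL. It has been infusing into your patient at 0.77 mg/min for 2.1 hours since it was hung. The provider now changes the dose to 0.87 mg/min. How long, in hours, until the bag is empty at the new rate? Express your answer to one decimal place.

Initial rate:
0.77 mg/min × 60 min/hr = 46.2 mg/hr
Concentration = 491 mg ÷ 217 mL = 2.262673 mg/mL
Rate = 46.2 mg/hr ÷ 2.262673 mg/mL = 20.41833 mL/hr
Volume infused so far = 20.41833 mL/hr × 2.1 hr = 42.87849 mL
Volume remaining = 217 − 42.87849 = 174.1215 mL
New rate:
0.87 mg/min × 60 min/hr = 52.2 mg/hr
Rate = 52.2 mg/hr ÷ 2.262673 mg/mL = 23.07006 mL/hr
Time remaining = 174.1215 mL ÷ 23.07006 mL/hr = 7.54751 hr

7.5 hours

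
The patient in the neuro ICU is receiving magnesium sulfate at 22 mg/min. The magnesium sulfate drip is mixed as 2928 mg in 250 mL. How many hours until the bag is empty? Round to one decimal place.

2.2 hours

22 mg/min × 60 min/hr = 1320 mg/hr
Concentration = 2928 mg ÷ 250 mL = 11.712 mg/mL
Rate = 1320 mg/hr ÷ 11.712 mg/mL = 112.7049 mL/hr
Duration = 250 mL ÷ 112.7049 mL/hr = 2.218182 hr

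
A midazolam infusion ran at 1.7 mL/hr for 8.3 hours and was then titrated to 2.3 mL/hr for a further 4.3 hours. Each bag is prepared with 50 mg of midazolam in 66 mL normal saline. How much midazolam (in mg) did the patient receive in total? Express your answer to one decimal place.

18.2 mg

Concentration = 50 mg ÷ 66 mL = 0.7575758 mg/mL
Stage 1: 1.7 mL/hr × 8.3 hr = 14.11 mL → 14.11 mL × 0.7575758 mg/mL = 10.68939 mg
Stage 2: 2.3 mL/hr × 4.3 hr = 9.89 mL → 9.89 mL × 0.7575758 mg/mL = 7.492424 mg
Total = 10.68939 + 7.492424 = 18.18182 mg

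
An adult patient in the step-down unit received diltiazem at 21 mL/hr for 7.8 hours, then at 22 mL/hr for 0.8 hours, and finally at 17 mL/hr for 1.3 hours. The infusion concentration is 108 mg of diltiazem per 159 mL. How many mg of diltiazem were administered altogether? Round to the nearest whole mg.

Concentration = 108 mg ÷ 159 mL = 0.6792453 mg/mL
Stage 1: 21 mL/hr × 7.8 hr = 163.8 mL → 163.8 mL × 0.6792453 mg/mL = 111.2604 mg
Stage 2: 22 mL/hr × 0.8 hr = 17.6 mL → 17.6 mL × 0.6792453 mg/mL = 11.95472 mg
Stage 3: 17 mL/hr × 1.3 hr = 22.1 mL → 22.1 mL × 0.6792453 mg/mL = 15.01132 mg
Total = 111.2604 + 11.95472 + 15.01132 = 138.2264 mg

138 mg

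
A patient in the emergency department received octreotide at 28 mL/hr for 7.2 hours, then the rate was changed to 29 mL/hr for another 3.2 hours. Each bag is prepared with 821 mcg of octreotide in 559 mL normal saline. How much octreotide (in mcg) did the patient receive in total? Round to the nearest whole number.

432 mcg

Concentration = 821 mcg ÷ 559 mL = 1.468694 mcg/mL
Stage 1: 28 mL/hr × 7.2 hr = 201.6 mL → 201.6 mL × 1.468694 mcg/mL = 296.0887 mcg
Stage 2: 29 mL/hr × 3.2 hr = 92.8 mL → 92.8 mL × 1.468694 mcg/mL = 136.2948 mcg
Total = 296.0887 + 136.2948 = 432.3835 mcg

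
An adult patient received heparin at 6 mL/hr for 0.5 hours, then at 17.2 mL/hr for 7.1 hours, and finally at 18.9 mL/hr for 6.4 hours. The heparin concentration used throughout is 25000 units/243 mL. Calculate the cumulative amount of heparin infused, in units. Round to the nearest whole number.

Concentration = 25000 units ÷ 243 mL = 102.8807 units/mL
Stage 1: 6 mL/hr × 0.5 hr = 3 mL → 3 mL × 102.8807 units/mL = 308.642 units
Stage 2: 17.2 mL/hr × 7.1 hr = 122.12 mL → 122.12 mL × 102.8807 units/mL = 12563.79 units
Stage 3: 18.9 mL/hr × 6.4 hr = 120.96 mL → 120.96 mL × 102.8807 units/mL = 12444.44 units
Total = 308.642 + 12563.79 + 12444.44 = 25316.87 units

25317 units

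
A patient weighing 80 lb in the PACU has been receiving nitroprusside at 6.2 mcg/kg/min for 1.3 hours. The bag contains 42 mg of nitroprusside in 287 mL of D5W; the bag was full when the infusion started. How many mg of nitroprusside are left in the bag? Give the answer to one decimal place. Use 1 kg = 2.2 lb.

Weight = 80 lb ÷ 2.2 lb/kg = 36.36364 kg
Dose = 6.2 mcg/kg/min × 36.36364 kg = 225.4545 mcg/min
225.4545 mcg/min × 60 min/hr = 13527.27 mcg/hr
Concentration = 42 mg ÷ 287 mL = 0.1463415 mg/mL = 146.3415 mcg/mL
Rate = 13527.27 mcg/hr ÷ 146.3415 mcg/mL = 92.43636 mL/hr
Volume infused = 92.43636 mL/hr × 1.3 hr = 120.1673 mL
Volume remaining = 287 − 120.1673 = 166.8327 mL
Drug remaining = 166.8327 mL × 146.3415 mcg/mL = 24414.55 mcg = 24.41455 mg

24.4 mg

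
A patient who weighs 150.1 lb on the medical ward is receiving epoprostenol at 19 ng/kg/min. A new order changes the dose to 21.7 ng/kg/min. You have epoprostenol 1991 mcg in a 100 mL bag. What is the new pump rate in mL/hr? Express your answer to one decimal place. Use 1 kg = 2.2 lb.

Weight = 150.1 lb ÷ 2.2 lb/kg = 68.22727 kg
Dose = 21.7 ng/kg/min × 68.22727 kg = 1480.532 ng/min
1480.532 ng/min × 60 min/hr = 88831.91 ng/hr
Concentration = 1991 mcg ÷ 100 mL = 19.91 mcg/mL = 19910 ng/mL
Rate = 88831.91 ng/hr ÷ 19910 ng/mL = 4.461673 mL/hr

4.5 mL/hr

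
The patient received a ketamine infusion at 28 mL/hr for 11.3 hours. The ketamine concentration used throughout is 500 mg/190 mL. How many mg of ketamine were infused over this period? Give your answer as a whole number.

Concentration = 500 mg ÷ 190 mL = 2.631579 mg/mL
Drug rate = 28 mL/hr × 2.631579 mg/mL = 73.68421 mg/hr
Total = 73.68421 mg/hr × 11.3 hr = 832.6316 mg

833 mg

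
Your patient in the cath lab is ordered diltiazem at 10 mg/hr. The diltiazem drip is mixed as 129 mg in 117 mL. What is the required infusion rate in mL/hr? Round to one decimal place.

Concentration = 129 mg ÷ 117 mL = 1.102564 mg/mL
Rate = 10 mg/hr ÷ 1.102564 mg/mL = 9.069767 mL/hr

9.1 mL/hr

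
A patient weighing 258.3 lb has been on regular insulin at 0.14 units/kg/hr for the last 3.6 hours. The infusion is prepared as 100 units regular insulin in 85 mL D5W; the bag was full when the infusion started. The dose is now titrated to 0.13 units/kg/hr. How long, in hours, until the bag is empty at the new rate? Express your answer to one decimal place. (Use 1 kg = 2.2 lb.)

Initial rate:
Weight = 258.3 lb ÷ 2.2 lb/kg = 117.4091 kg
Dose = 0.14 units/kg/hr × 117.4091 kg = 16.43727 units/hr
Concentration = 100 units ÷ 85 mL = 1.176471 units/mL
Rate = 16.43727 units/hr ÷ 1.176471 units/mL = 13.97168 mL/hr
Volume infused so far = 13.97168 mL/hr × 3.6 hr = 50.29805 mL
Volume remaining = 85 − 50.29805 = 34.70195 mL
New rate:
Dose = 0.13 units/kg/hr × 117.4091 kg = 15.26318 units/hr
Rate = 15.26318 units/hr ÷ 1.176471 units/mL = 12.9737 mL/hr
Time remaining = 34.70195 mL ÷ 12.9737 mL/hr = 2.674791 hr

2.7 hours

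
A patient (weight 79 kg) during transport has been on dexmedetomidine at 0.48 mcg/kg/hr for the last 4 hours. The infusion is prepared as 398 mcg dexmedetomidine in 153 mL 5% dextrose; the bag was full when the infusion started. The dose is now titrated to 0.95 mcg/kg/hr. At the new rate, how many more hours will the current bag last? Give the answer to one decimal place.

Initial rate:
Dose = 0.48 mcg/kg/hr × 79 kg = 37.92 mcg/hr
Concentration = 398 mcg ÷ 153 mL = 2.601307 mcg/mL
Rate = 37.92 mcg/hr ÷ 2.601307 mcg/mL = 14.57729 mL/hr
Volume infused so far = 14.57729 mL/hr × 4 hr = 58.30915 mL
Volume remaining = 153 − 58.30915 = 94.69085 mL
New rate:
Dose = 0.95 mcg/kg/hr × 79 kg = 75.05 mcg/hr
Rate = 75.05 mcg/hr ÷ 2.601307 mcg/mL = 28.85088 mL/hr
Time remaining = 94.69085 mL ÷ 28.85088 mL/hr = 3.282079 hr

3.3 hours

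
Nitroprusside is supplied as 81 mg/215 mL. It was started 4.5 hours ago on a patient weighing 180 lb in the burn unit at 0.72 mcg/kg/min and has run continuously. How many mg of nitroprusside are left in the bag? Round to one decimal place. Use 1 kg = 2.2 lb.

65.1 mg

Weight = 180 lb ÷ 2.2 lb/kg = 81.81818 kg
Dose = 0.72 mcg/kg/min × 81.81818 kg = 58.90909 mcg/min
58.90909 mcg/min × 60 min/hr = 3534.545 mcg/hr
Concentration = 81 mg ÷ 215 mL = 0.3767442 mg/mL = 376.7442 mcg/mL
Rate = 3534.545 mcg/hr ÷ 376.7442 mcg/mL = 9.381818 mL/hr
Volume infused = 9.381818 mL/hr × 4.5 hr = 42.21818 mL
Volume remaining = 215 − 42.21818 = 172.7818 mL
Drug remaining = 172.7818 mL × 376.7442 mcg/mL = 65094.55 mcg = 65.09455 mg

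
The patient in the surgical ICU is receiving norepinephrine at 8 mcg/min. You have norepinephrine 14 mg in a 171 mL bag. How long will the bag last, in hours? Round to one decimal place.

8 mcg/min × 60 min/hr = 480 mcg/hr
Concentration = 14 mg ÷ 171 mL = 0.08187135 mg/mL = 81.87135 mcg/mL
Rate = 480 mcg/hr ÷ 81.87135 mcg/mL = 5.862857 mL/hr
Duration = 171 mL ÷ 5.862857 mL/hr = 29.16667 hr

29.2 hours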